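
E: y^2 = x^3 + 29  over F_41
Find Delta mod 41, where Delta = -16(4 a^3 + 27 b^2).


4 a^3 + 27 b^2 = 4*0^3 + 27*29^2 = 0 + 22707 = 22707
Delta = -16 * (22707) = -363312
Delta mod 41 = 30

Delta = 30 (mod 41)


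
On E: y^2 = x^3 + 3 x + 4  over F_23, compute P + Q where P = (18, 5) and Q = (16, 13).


P != Q, so use the chord formula.
s = (y2 - y1) / (x2 - x1) = (8) / (21) mod 23 = 19
x3 = s^2 - x1 - x2 mod 23 = 19^2 - 18 - 16 = 5
y3 = s (x1 - x3) - y1 mod 23 = 19 * (18 - 5) - 5 = 12

P + Q = (5, 12)


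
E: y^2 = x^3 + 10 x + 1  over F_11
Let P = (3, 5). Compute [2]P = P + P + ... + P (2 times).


k = 2 = 10_2 (binary, LSB first: 01)
Double-and-add from P = (3, 5):
  bit 0 = 0: acc unchanged = O
  bit 1 = 1: acc = O + (10, 1) = (10, 1)

2P = (10, 1)


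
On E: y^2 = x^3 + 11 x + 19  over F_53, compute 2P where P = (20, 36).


Doubling: s = (3 x1^2 + a) / (2 y1)
s = (3*20^2 + 11) / (2*36) mod 53 = 47
x3 = s^2 - 2 x1 mod 53 = 47^2 - 2*20 = 49
y3 = s (x1 - x3) - y1 mod 53 = 47 * (20 - 49) - 36 = 32

2P = (49, 32)


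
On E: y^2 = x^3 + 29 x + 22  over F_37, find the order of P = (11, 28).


Compute successive multiples of P until we hit O:
  1P = (11, 28)
  2P = (27, 8)
  3P = (26, 0)
  4P = (27, 29)
  5P = (11, 9)
  6P = O

ord(P) = 6


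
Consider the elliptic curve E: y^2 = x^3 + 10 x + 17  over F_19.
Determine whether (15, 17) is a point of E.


Check whether y^2 = x^3 + 10 x + 17 (mod 19) for (x, y) = (15, 17).
LHS: y^2 = 17^2 mod 19 = 4
RHS: x^3 + 10 x + 17 = 15^3 + 10*15 + 17 mod 19 = 8
LHS != RHS

No, not on the curve


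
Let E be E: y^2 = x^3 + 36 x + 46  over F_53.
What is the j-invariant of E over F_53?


Delta = -16(4 a^3 + 27 b^2) mod 53 = 15
-1728 * (4 a)^3 = -1728 * (4*36)^3 mod 53 = 39
j = 39 * 15^(-1) mod 53 = 45

j = 45 (mod 53)


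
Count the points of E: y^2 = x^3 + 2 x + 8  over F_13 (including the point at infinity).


For each x in F_13, count y with y^2 = x^3 + 2 x + 8 mod 13:
  x = 5: RHS = 0, y in [0]  -> 1 point(s)
  x = 7: RHS = 1, y in [1, 12]  -> 2 point(s)
  x = 8: RHS = 3, y in [4, 9]  -> 2 point(s)
  x = 9: RHS = 1, y in [1, 12]  -> 2 point(s)
  x = 10: RHS = 1, y in [1, 12]  -> 2 point(s)
  x = 11: RHS = 9, y in [3, 10]  -> 2 point(s)
Affine points: 11. Add the point at infinity: total = 12.

#E(F_13) = 12


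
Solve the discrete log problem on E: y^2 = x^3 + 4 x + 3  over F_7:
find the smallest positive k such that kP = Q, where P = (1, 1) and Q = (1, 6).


Enumerate multiples of P until we hit Q = (1, 6):
  1P = (1, 1)
  2P = (5, 6)
  3P = (3, 0)
  4P = (5, 1)
  5P = (1, 6)
Match found at i = 5.

k = 5


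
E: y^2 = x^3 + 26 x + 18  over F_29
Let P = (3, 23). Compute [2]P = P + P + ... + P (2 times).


k = 2 = 10_2 (binary, LSB first: 01)
Double-and-add from P = (3, 23):
  bit 0 = 0: acc unchanged = O
  bit 1 = 1: acc = O + (27, 25) = (27, 25)

2P = (27, 25)


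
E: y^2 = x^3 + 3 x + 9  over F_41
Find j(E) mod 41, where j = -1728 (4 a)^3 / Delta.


Delta = -16(4 a^3 + 27 b^2) mod 41 = 16
-1728 * (4 a)^3 = -1728 * (4*3)^3 mod 41 = 5
j = 5 * 16^(-1) mod 41 = 8

j = 8 (mod 41)


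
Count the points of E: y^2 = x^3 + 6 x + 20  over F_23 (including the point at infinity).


For each x in F_23, count y with y^2 = x^3 + 6 x + 20 mod 23:
  x = 1: RHS = 4, y in [2, 21]  -> 2 point(s)
  x = 4: RHS = 16, y in [4, 19]  -> 2 point(s)
  x = 12: RHS = 3, y in [7, 16]  -> 2 point(s)
  x = 13: RHS = 18, y in [8, 15]  -> 2 point(s)
  x = 15: RHS = 12, y in [9, 14]  -> 2 point(s)
  x = 16: RHS = 3, y in [7, 16]  -> 2 point(s)
  x = 18: RHS = 3, y in [7, 16]  -> 2 point(s)
  x = 19: RHS = 1, y in [1, 22]  -> 2 point(s)
  x = 21: RHS = 0, y in [0]  -> 1 point(s)
  x = 22: RHS = 13, y in [6, 17]  -> 2 point(s)
Affine points: 19. Add the point at infinity: total = 20.

#E(F_23) = 20


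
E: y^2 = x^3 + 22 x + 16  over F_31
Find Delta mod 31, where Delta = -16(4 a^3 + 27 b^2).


4 a^3 + 27 b^2 = 4*22^3 + 27*16^2 = 42592 + 6912 = 49504
Delta = -16 * (49504) = -792064
Delta mod 31 = 17

Delta = 17 (mod 31)


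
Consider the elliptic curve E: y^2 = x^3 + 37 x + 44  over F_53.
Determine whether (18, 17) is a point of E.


Check whether y^2 = x^3 + 37 x + 44 (mod 53) for (x, y) = (18, 17).
LHS: y^2 = 17^2 mod 53 = 24
RHS: x^3 + 37 x + 44 = 18^3 + 37*18 + 44 mod 53 = 23
LHS != RHS

No, not on the curve


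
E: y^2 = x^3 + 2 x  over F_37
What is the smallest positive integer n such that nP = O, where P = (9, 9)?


Compute successive multiples of P until we hit O:
  1P = (9, 9)
  2P = (26, 33)
  3P = (36, 16)
  4P = (1, 15)
  5P = (16, 24)
  6P = (3, 25)
  7P = (28, 17)
  8P = (34, 35)
  ... (continuing to 25P)
  25P = O

ord(P) = 25


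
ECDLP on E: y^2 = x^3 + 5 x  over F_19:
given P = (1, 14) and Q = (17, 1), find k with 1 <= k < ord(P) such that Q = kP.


Enumerate multiples of P until we hit Q = (17, 1):
  1P = (1, 14)
  2P = (7, 6)
  3P = (17, 1)
Match found at i = 3.

k = 3


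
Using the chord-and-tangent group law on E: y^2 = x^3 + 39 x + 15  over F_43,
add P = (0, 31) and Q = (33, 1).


P != Q, so use the chord formula.
s = (y2 - y1) / (x2 - x1) = (13) / (33) mod 43 = 3
x3 = s^2 - x1 - x2 mod 43 = 3^2 - 0 - 33 = 19
y3 = s (x1 - x3) - y1 mod 43 = 3 * (0 - 19) - 31 = 41

P + Q = (19, 41)


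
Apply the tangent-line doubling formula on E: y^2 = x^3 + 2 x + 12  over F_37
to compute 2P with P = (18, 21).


Doubling: s = (3 x1^2 + a) / (2 y1)
s = (3*18^2 + 2) / (2*21) mod 37 = 32
x3 = s^2 - 2 x1 mod 37 = 32^2 - 2*18 = 26
y3 = s (x1 - x3) - y1 mod 37 = 32 * (18 - 26) - 21 = 19

2P = (26, 19)


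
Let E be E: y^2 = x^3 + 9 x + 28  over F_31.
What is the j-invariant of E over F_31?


Delta = -16(4 a^3 + 27 b^2) mod 31 = 17
-1728 * (4 a)^3 = -1728 * (4*9)^3 mod 31 = 8
j = 8 * 17^(-1) mod 31 = 26

j = 26 (mod 31)


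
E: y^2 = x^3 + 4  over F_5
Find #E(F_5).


For each x in F_5, count y with y^2 = x^3 + 0 x + 4 mod 5:
  x = 0: RHS = 4, y in [2, 3]  -> 2 point(s)
  x = 1: RHS = 0, y in [0]  -> 1 point(s)
  x = 3: RHS = 1, y in [1, 4]  -> 2 point(s)
Affine points: 5. Add the point at infinity: total = 6.

#E(F_5) = 6


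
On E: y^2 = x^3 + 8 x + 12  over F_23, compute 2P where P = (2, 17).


Doubling: s = (3 x1^2 + a) / (2 y1)
s = (3*2^2 + 8) / (2*17) mod 23 = 6
x3 = s^2 - 2 x1 mod 23 = 6^2 - 2*2 = 9
y3 = s (x1 - x3) - y1 mod 23 = 6 * (2 - 9) - 17 = 10

2P = (9, 10)


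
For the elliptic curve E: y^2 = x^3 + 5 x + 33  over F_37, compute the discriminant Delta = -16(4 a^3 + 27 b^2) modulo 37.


4 a^3 + 27 b^2 = 4*5^3 + 27*33^2 = 500 + 29403 = 29903
Delta = -16 * (29903) = -478448
Delta mod 37 = 36

Delta = 36 (mod 37)


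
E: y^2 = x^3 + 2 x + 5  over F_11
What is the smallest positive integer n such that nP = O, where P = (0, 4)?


Compute successive multiples of P until we hit O:
  1P = (0, 4)
  2P = (9, 2)
  3P = (3, 4)
  4P = (8, 7)
  5P = (4, 0)
  6P = (8, 4)
  7P = (3, 7)
  8P = (9, 9)
  ... (continuing to 10P)
  10P = O

ord(P) = 10


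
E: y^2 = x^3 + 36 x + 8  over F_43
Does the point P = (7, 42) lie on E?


Check whether y^2 = x^3 + 36 x + 8 (mod 43) for (x, y) = (7, 42).
LHS: y^2 = 42^2 mod 43 = 1
RHS: x^3 + 36 x + 8 = 7^3 + 36*7 + 8 mod 43 = 1
LHS = RHS

Yes, on the curve


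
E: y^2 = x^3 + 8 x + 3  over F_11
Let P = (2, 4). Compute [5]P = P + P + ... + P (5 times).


k = 5 = 101_2 (binary, LSB first: 101)
Double-and-add from P = (2, 4):
  bit 0 = 1: acc = O + (2, 4) = (2, 4)
  bit 1 = 0: acc unchanged = (2, 4)
  bit 2 = 1: acc = (2, 4) + (4, 0) = (9, 10)

5P = (9, 10)


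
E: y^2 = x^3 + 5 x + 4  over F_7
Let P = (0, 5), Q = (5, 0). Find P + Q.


P != Q, so use the chord formula.
s = (y2 - y1) / (x2 - x1) = (2) / (5) mod 7 = 6
x3 = s^2 - x1 - x2 mod 7 = 6^2 - 0 - 5 = 3
y3 = s (x1 - x3) - y1 mod 7 = 6 * (0 - 3) - 5 = 5

P + Q = (3, 5)


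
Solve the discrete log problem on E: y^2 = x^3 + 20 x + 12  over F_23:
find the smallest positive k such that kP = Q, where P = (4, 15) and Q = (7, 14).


Enumerate multiples of P until we hit Q = (7, 14):
  1P = (4, 15)
  2P = (0, 14)
  3P = (9, 1)
  4P = (16, 14)
  5P = (7, 14)
Match found at i = 5.

k = 5


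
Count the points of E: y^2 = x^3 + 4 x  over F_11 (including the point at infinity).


For each x in F_11, count y with y^2 = x^3 + 4 x + 0 mod 11:
  x = 0: RHS = 0, y in [0]  -> 1 point(s)
  x = 1: RHS = 5, y in [4, 7]  -> 2 point(s)
  x = 2: RHS = 5, y in [4, 7]  -> 2 point(s)
  x = 4: RHS = 3, y in [5, 6]  -> 2 point(s)
  x = 6: RHS = 9, y in [3, 8]  -> 2 point(s)
  x = 8: RHS = 5, y in [4, 7]  -> 2 point(s)
Affine points: 11. Add the point at infinity: total = 12.

#E(F_11) = 12


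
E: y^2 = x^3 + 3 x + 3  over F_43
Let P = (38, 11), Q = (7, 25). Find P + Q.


P != Q, so use the chord formula.
s = (y2 - y1) / (x2 - x1) = (14) / (12) mod 43 = 37
x3 = s^2 - x1 - x2 mod 43 = 37^2 - 38 - 7 = 34
y3 = s (x1 - x3) - y1 mod 43 = 37 * (38 - 34) - 11 = 8

P + Q = (34, 8)


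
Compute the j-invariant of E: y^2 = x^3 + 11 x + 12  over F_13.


Delta = -16(4 a^3 + 27 b^2) mod 13 = 2
-1728 * (4 a)^3 = -1728 * (4*11)^3 mod 13 = 8
j = 8 * 2^(-1) mod 13 = 4

j = 4 (mod 13)


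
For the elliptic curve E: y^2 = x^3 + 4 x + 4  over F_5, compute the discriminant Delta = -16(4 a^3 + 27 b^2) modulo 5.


4 a^3 + 27 b^2 = 4*4^3 + 27*4^2 = 256 + 432 = 688
Delta = -16 * (688) = -11008
Delta mod 5 = 2

Delta = 2 (mod 5)


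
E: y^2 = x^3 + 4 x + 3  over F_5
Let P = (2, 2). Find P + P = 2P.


Doubling: s = (3 x1^2 + a) / (2 y1)
s = (3*2^2 + 4) / (2*2) mod 5 = 4
x3 = s^2 - 2 x1 mod 5 = 4^2 - 2*2 = 2
y3 = s (x1 - x3) - y1 mod 5 = 4 * (2 - 2) - 2 = 3

2P = (2, 3)


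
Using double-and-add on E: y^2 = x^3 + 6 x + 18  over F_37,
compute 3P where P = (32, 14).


k = 3 = 11_2 (binary, LSB first: 11)
Double-and-add from P = (32, 14):
  bit 0 = 1: acc = O + (32, 14) = (32, 14)
  bit 1 = 1: acc = (32, 14) + (17, 36) = (26, 29)

3P = (26, 29)


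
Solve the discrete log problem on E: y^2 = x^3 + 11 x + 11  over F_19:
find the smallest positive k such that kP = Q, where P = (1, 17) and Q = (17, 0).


Enumerate multiples of P until we hit Q = (17, 0):
  1P = (1, 17)
  2P = (15, 13)
  3P = (12, 16)
  4P = (17, 0)
Match found at i = 4.

k = 4


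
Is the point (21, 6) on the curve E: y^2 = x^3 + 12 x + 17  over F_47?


Check whether y^2 = x^3 + 12 x + 17 (mod 47) for (x, y) = (21, 6).
LHS: y^2 = 6^2 mod 47 = 36
RHS: x^3 + 12 x + 17 = 21^3 + 12*21 + 17 mod 47 = 36
LHS = RHS

Yes, on the curve


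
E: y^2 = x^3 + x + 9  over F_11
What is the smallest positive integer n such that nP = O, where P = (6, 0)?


Compute successive multiples of P until we hit O:
  1P = (6, 0)
  2P = O

ord(P) = 2


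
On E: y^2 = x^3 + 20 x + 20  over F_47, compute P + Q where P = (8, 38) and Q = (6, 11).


P != Q, so use the chord formula.
s = (y2 - y1) / (x2 - x1) = (20) / (45) mod 47 = 37
x3 = s^2 - x1 - x2 mod 47 = 37^2 - 8 - 6 = 39
y3 = s (x1 - x3) - y1 mod 47 = 37 * (8 - 39) - 38 = 37

P + Q = (39, 37)


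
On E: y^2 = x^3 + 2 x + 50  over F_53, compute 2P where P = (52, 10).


Doubling: s = (3 x1^2 + a) / (2 y1)
s = (3*52^2 + 2) / (2*10) mod 53 = 40
x3 = s^2 - 2 x1 mod 53 = 40^2 - 2*52 = 12
y3 = s (x1 - x3) - y1 mod 53 = 40 * (52 - 12) - 10 = 0

2P = (12, 0)


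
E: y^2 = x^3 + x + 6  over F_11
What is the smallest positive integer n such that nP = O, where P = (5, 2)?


Compute successive multiples of P until we hit O:
  1P = (5, 2)
  2P = (10, 2)
  3P = (7, 9)
  4P = (3, 5)
  5P = (8, 8)
  6P = (2, 4)
  7P = (2, 7)
  8P = (8, 3)
  ... (continuing to 13P)
  13P = O

ord(P) = 13


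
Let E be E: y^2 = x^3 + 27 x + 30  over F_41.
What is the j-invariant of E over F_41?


Delta = -16(4 a^3 + 27 b^2) mod 41 = 16
-1728 * (4 a)^3 = -1728 * (4*27)^3 mod 41 = 37
j = 37 * 16^(-1) mod 41 = 10

j = 10 (mod 41)


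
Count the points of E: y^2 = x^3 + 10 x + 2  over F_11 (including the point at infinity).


For each x in F_11, count y with y^2 = x^3 + 10 x + 2 mod 11:
  x = 3: RHS = 4, y in [2, 9]  -> 2 point(s)
  x = 5: RHS = 1, y in [1, 10]  -> 2 point(s)
  x = 6: RHS = 3, y in [5, 6]  -> 2 point(s)
  x = 8: RHS = 0, y in [0]  -> 1 point(s)
Affine points: 7. Add the point at infinity: total = 8.

#E(F_11) = 8


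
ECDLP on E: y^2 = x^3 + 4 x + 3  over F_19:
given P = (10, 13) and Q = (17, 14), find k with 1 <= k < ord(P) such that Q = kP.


Enumerate multiples of P until we hit Q = (17, 14):
  1P = (10, 13)
  2P = (18, 6)
  3P = (17, 5)
  4P = (3, 17)
  5P = (4, 8)
  6P = (2, 0)
  7P = (4, 11)
  8P = (3, 2)
  9P = (17, 14)
Match found at i = 9.

k = 9


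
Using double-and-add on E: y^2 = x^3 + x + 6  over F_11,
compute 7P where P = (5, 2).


k = 7 = 111_2 (binary, LSB first: 111)
Double-and-add from P = (5, 2):
  bit 0 = 1: acc = O + (5, 2) = (5, 2)
  bit 1 = 1: acc = (5, 2) + (10, 2) = (7, 9)
  bit 2 = 1: acc = (7, 9) + (3, 5) = (2, 7)

7P = (2, 7)


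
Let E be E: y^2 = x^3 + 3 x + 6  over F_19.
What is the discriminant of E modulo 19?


4 a^3 + 27 b^2 = 4*3^3 + 27*6^2 = 108 + 972 = 1080
Delta = -16 * (1080) = -17280
Delta mod 19 = 10

Delta = 10 (mod 19)


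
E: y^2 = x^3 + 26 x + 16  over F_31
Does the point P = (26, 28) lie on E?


Check whether y^2 = x^3 + 26 x + 16 (mod 31) for (x, y) = (26, 28).
LHS: y^2 = 28^2 mod 31 = 9
RHS: x^3 + 26 x + 16 = 26^3 + 26*26 + 16 mod 31 = 9
LHS = RHS

Yes, on the curve


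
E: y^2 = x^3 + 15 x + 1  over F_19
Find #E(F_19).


For each x in F_19, count y with y^2 = x^3 + 15 x + 1 mod 19:
  x = 0: RHS = 1, y in [1, 18]  -> 2 point(s)
  x = 1: RHS = 17, y in [6, 13]  -> 2 point(s)
  x = 2: RHS = 1, y in [1, 18]  -> 2 point(s)
  x = 3: RHS = 16, y in [4, 15]  -> 2 point(s)
  x = 4: RHS = 11, y in [7, 12]  -> 2 point(s)
  x = 5: RHS = 11, y in [7, 12]  -> 2 point(s)
  x = 8: RHS = 6, y in [5, 14]  -> 2 point(s)
  x = 10: RHS = 11, y in [7, 12]  -> 2 point(s)
  x = 12: RHS = 9, y in [3, 16]  -> 2 point(s)
  x = 16: RHS = 5, y in [9, 10]  -> 2 point(s)
  x = 17: RHS = 1, y in [1, 18]  -> 2 point(s)
  x = 18: RHS = 4, y in [2, 17]  -> 2 point(s)
Affine points: 24. Add the point at infinity: total = 25.

#E(F_19) = 25


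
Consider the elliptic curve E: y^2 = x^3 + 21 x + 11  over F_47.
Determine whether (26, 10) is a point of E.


Check whether y^2 = x^3 + 21 x + 11 (mod 47) for (x, y) = (26, 10).
LHS: y^2 = 10^2 mod 47 = 6
RHS: x^3 + 21 x + 11 = 26^3 + 21*26 + 11 mod 47 = 38
LHS != RHS

No, not on the curve


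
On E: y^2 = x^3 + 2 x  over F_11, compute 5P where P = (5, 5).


k = 5 = 101_2 (binary, LSB first: 101)
Double-and-add from P = (5, 5):
  bit 0 = 1: acc = O + (5, 5) = (5, 5)
  bit 1 = 0: acc unchanged = (5, 5)
  bit 2 = 1: acc = (5, 5) + (1, 5) = (5, 6)

5P = (5, 6)


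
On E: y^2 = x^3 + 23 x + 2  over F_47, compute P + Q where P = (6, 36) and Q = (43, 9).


P != Q, so use the chord formula.
s = (y2 - y1) / (x2 - x1) = (20) / (37) mod 47 = 45
x3 = s^2 - x1 - x2 mod 47 = 45^2 - 6 - 43 = 2
y3 = s (x1 - x3) - y1 mod 47 = 45 * (6 - 2) - 36 = 3

P + Q = (2, 3)


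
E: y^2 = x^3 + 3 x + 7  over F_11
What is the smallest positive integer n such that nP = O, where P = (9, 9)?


Compute successive multiples of P until we hit O:
  1P = (9, 9)
  2P = (5, 9)
  3P = (8, 2)
  4P = (10, 6)
  5P = (1, 0)
  6P = (10, 5)
  7P = (8, 9)
  8P = (5, 2)
  ... (continuing to 10P)
  10P = O

ord(P) = 10


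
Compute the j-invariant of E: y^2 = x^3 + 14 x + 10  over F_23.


Delta = -16(4 a^3 + 27 b^2) mod 23 = 6
-1728 * (4 a)^3 = -1728 * (4*14)^3 mod 23 = 13
j = 13 * 6^(-1) mod 23 = 6

j = 6 (mod 23)


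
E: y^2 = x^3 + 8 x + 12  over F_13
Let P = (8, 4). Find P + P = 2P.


Doubling: s = (3 x1^2 + a) / (2 y1)
s = (3*8^2 + 8) / (2*4) mod 13 = 12
x3 = s^2 - 2 x1 mod 13 = 12^2 - 2*8 = 11
y3 = s (x1 - x3) - y1 mod 13 = 12 * (8 - 11) - 4 = 12

2P = (11, 12)


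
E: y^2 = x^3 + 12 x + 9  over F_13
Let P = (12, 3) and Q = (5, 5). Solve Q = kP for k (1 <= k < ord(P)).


Enumerate multiples of P until we hit Q = (5, 5):
  1P = (12, 3)
  2P = (5, 8)
  3P = (5, 5)
Match found at i = 3.

k = 3


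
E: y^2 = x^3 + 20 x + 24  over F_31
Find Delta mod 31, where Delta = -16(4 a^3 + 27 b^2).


4 a^3 + 27 b^2 = 4*20^3 + 27*24^2 = 32000 + 15552 = 47552
Delta = -16 * (47552) = -760832
Delta mod 31 = 1

Delta = 1 (mod 31)


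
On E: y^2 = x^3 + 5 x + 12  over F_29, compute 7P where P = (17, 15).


k = 7 = 111_2 (binary, LSB first: 111)
Double-and-add from P = (17, 15):
  bit 0 = 1: acc = O + (17, 15) = (17, 15)
  bit 1 = 1: acc = (17, 15) + (28, 21) = (26, 17)
  bit 2 = 1: acc = (26, 17) + (24, 6) = (2, 28)

7P = (2, 28)


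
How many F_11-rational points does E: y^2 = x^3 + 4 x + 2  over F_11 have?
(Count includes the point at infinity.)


For each x in F_11, count y with y^2 = x^3 + 4 x + 2 mod 11:
  x = 4: RHS = 5, y in [4, 7]  -> 2 point(s)
  x = 5: RHS = 4, y in [2, 9]  -> 2 point(s)
  x = 6: RHS = 0, y in [0]  -> 1 point(s)
Affine points: 5. Add the point at infinity: total = 6.

#E(F_11) = 6


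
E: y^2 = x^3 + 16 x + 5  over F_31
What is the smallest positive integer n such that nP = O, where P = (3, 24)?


Compute successive multiples of P until we hit O:
  1P = (3, 24)
  2P = (27, 1)
  3P = (8, 26)
  4P = (9, 17)
  5P = (4, 3)
  6P = (0, 6)
  7P = (2, 13)
  8P = (23, 4)
  ... (continuing to 30P)
  30P = O

ord(P) = 30


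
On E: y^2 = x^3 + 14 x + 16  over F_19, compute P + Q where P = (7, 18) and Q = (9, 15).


P != Q, so use the chord formula.
s = (y2 - y1) / (x2 - x1) = (16) / (2) mod 19 = 8
x3 = s^2 - x1 - x2 mod 19 = 8^2 - 7 - 9 = 10
y3 = s (x1 - x3) - y1 mod 19 = 8 * (7 - 10) - 18 = 15

P + Q = (10, 15)


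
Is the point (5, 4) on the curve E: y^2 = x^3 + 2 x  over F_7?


Check whether y^2 = x^3 + 2 x + 0 (mod 7) for (x, y) = (5, 4).
LHS: y^2 = 4^2 mod 7 = 2
RHS: x^3 + 2 x + 0 = 5^3 + 2*5 + 0 mod 7 = 2
LHS = RHS

Yes, on the curve


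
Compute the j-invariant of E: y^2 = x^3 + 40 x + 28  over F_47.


Delta = -16(4 a^3 + 27 b^2) mod 47 = 44
-1728 * (4 a)^3 = -1728 * (4*40)^3 mod 47 = 14
j = 14 * 44^(-1) mod 47 = 11

j = 11 (mod 47)


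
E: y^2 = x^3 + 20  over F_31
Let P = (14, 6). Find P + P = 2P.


Doubling: s = (3 x1^2 + a) / (2 y1)
s = (3*14^2 + 0) / (2*6) mod 31 = 18
x3 = s^2 - 2 x1 mod 31 = 18^2 - 2*14 = 17
y3 = s (x1 - x3) - y1 mod 31 = 18 * (14 - 17) - 6 = 2

2P = (17, 2)


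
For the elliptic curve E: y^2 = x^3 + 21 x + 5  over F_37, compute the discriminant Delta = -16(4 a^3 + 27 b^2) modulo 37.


4 a^3 + 27 b^2 = 4*21^3 + 27*5^2 = 37044 + 675 = 37719
Delta = -16 * (37719) = -603504
Delta mod 37 = 3

Delta = 3 (mod 37)


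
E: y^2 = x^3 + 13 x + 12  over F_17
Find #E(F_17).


For each x in F_17, count y with y^2 = x^3 + 13 x + 12 mod 17:
  x = 1: RHS = 9, y in [3, 14]  -> 2 point(s)
  x = 4: RHS = 9, y in [3, 14]  -> 2 point(s)
  x = 5: RHS = 15, y in [7, 10]  -> 2 point(s)
  x = 6: RHS = 0, y in [0]  -> 1 point(s)
  x = 7: RHS = 4, y in [2, 15]  -> 2 point(s)
  x = 8: RHS = 16, y in [4, 13]  -> 2 point(s)
  x = 9: RHS = 8, y in [5, 12]  -> 2 point(s)
  x = 12: RHS = 9, y in [3, 14]  -> 2 point(s)
  x = 13: RHS = 15, y in [7, 10]  -> 2 point(s)
  x = 16: RHS = 15, y in [7, 10]  -> 2 point(s)
Affine points: 19. Add the point at infinity: total = 20.

#E(F_17) = 20


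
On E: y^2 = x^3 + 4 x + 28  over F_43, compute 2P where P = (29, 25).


Doubling: s = (3 x1^2 + a) / (2 y1)
s = (3*29^2 + 4) / (2*25) mod 43 = 17
x3 = s^2 - 2 x1 mod 43 = 17^2 - 2*29 = 16
y3 = s (x1 - x3) - y1 mod 43 = 17 * (29 - 16) - 25 = 24

2P = (16, 24)


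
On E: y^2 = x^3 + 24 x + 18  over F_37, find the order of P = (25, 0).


Compute successive multiples of P until we hit O:
  1P = (25, 0)
  2P = O

ord(P) = 2


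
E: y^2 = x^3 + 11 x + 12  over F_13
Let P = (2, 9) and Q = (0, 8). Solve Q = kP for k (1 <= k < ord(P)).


Enumerate multiples of P until we hit Q = (0, 8):
  1P = (2, 9)
  2P = (0, 8)
Match found at i = 2.

k = 2


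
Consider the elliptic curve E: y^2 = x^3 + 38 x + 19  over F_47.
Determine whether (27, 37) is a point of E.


Check whether y^2 = x^3 + 38 x + 19 (mod 47) for (x, y) = (27, 37).
LHS: y^2 = 37^2 mod 47 = 6
RHS: x^3 + 38 x + 19 = 27^3 + 38*27 + 19 mod 47 = 1
LHS != RHS

No, not on the curve


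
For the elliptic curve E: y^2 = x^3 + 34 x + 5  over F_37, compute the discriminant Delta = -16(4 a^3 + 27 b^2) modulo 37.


4 a^3 + 27 b^2 = 4*34^3 + 27*5^2 = 157216 + 675 = 157891
Delta = -16 * (157891) = -2526256
Delta mod 37 = 30

Delta = 30 (mod 37)


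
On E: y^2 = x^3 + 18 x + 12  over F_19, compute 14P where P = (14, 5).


k = 14 = 1110_2 (binary, LSB first: 0111)
Double-and-add from P = (14, 5):
  bit 0 = 0: acc unchanged = O
  bit 1 = 1: acc = O + (7, 5) = (7, 5)
  bit 2 = 1: acc = (7, 5) + (16, 8) = (13, 12)
  bit 3 = 1: acc = (13, 12) + (3, 6) = (14, 14)

14P = (14, 14)


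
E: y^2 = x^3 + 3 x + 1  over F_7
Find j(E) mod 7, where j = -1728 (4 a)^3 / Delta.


Delta = -16(4 a^3 + 27 b^2) mod 7 = 3
-1728 * (4 a)^3 = -1728 * (4*3)^3 mod 7 = 6
j = 6 * 3^(-1) mod 7 = 2

j = 2 (mod 7)


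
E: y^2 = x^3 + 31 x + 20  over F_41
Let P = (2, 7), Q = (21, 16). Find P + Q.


P != Q, so use the chord formula.
s = (y2 - y1) / (x2 - x1) = (9) / (19) mod 41 = 35
x3 = s^2 - x1 - x2 mod 41 = 35^2 - 2 - 21 = 13
y3 = s (x1 - x3) - y1 mod 41 = 35 * (2 - 13) - 7 = 18

P + Q = (13, 18)


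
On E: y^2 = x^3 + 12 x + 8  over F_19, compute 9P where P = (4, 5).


k = 9 = 1001_2 (binary, LSB first: 1001)
Double-and-add from P = (4, 5):
  bit 0 = 1: acc = O + (4, 5) = (4, 5)
  bit 1 = 0: acc unchanged = (4, 5)
  bit 2 = 0: acc unchanged = (4, 5)
  bit 3 = 1: acc = (4, 5) + (6, 12) = (7, 13)

9P = (7, 13)


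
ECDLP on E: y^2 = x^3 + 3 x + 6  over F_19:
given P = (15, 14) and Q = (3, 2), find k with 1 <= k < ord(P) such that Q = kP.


Enumerate multiples of P until we hit Q = (3, 2):
  1P = (15, 14)
  2P = (0, 14)
  3P = (4, 5)
  4P = (17, 12)
  5P = (7, 16)
  6P = (3, 2)
Match found at i = 6.

k = 6


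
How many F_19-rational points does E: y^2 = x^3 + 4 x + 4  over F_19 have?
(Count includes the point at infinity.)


For each x in F_19, count y with y^2 = x^3 + 4 x + 4 mod 19:
  x = 0: RHS = 4, y in [2, 17]  -> 2 point(s)
  x = 1: RHS = 9, y in [3, 16]  -> 2 point(s)
  x = 2: RHS = 1, y in [1, 18]  -> 2 point(s)
  x = 3: RHS = 5, y in [9, 10]  -> 2 point(s)
  x = 5: RHS = 16, y in [4, 15]  -> 2 point(s)
  x = 6: RHS = 16, y in [4, 15]  -> 2 point(s)
  x = 8: RHS = 16, y in [4, 15]  -> 2 point(s)
  x = 9: RHS = 9, y in [3, 16]  -> 2 point(s)
  x = 11: RHS = 11, y in [7, 12]  -> 2 point(s)
  x = 13: RHS = 11, y in [7, 12]  -> 2 point(s)
  x = 14: RHS = 11, y in [7, 12]  -> 2 point(s)
  x = 15: RHS = 0, y in [0]  -> 1 point(s)
  x = 17: RHS = 7, y in [8, 11]  -> 2 point(s)
Affine points: 25. Add the point at infinity: total = 26.

#E(F_19) = 26


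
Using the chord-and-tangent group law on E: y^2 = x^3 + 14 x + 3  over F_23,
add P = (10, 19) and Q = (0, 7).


P != Q, so use the chord formula.
s = (y2 - y1) / (x2 - x1) = (11) / (13) mod 23 = 15
x3 = s^2 - x1 - x2 mod 23 = 15^2 - 10 - 0 = 8
y3 = s (x1 - x3) - y1 mod 23 = 15 * (10 - 8) - 19 = 11

P + Q = (8, 11)


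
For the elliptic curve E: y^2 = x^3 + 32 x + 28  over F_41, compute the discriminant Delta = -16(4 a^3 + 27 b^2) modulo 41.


4 a^3 + 27 b^2 = 4*32^3 + 27*28^2 = 131072 + 21168 = 152240
Delta = -16 * (152240) = -2435840
Delta mod 41 = 11

Delta = 11 (mod 41)


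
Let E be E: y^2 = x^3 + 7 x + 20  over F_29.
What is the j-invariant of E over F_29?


Delta = -16(4 a^3 + 27 b^2) mod 29 = 12
-1728 * (4 a)^3 = -1728 * (4*7)^3 mod 29 = 17
j = 17 * 12^(-1) mod 29 = 28

j = 28 (mod 29)


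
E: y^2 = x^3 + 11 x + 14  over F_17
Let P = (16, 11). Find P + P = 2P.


Doubling: s = (3 x1^2 + a) / (2 y1)
s = (3*16^2 + 11) / (2*11) mod 17 = 13
x3 = s^2 - 2 x1 mod 17 = 13^2 - 2*16 = 1
y3 = s (x1 - x3) - y1 mod 17 = 13 * (16 - 1) - 11 = 14

2P = (1, 14)


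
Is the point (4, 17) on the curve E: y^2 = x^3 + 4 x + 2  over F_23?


Check whether y^2 = x^3 + 4 x + 2 (mod 23) for (x, y) = (4, 17).
LHS: y^2 = 17^2 mod 23 = 13
RHS: x^3 + 4 x + 2 = 4^3 + 4*4 + 2 mod 23 = 13
LHS = RHS

Yes, on the curve


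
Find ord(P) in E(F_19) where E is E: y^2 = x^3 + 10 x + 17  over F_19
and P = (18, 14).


Compute successive multiples of P until we hit O:
  1P = (18, 14)
  2P = (13, 8)
  3P = (13, 11)
  4P = (18, 5)
  5P = O

ord(P) = 5


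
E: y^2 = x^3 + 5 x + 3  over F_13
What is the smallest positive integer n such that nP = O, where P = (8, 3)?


Compute successive multiples of P until we hit O:
  1P = (8, 3)
  2P = (0, 4)
  3P = (4, 3)
  4P = (1, 10)
  5P = (5, 7)
  6P = (9, 7)
  7P = (12, 7)
  8P = (7, 11)
  ... (continuing to 18P)
  18P = O

ord(P) = 18


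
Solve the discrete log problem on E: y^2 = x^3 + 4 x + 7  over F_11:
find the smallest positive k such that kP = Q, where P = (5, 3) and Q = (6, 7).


Enumerate multiples of P until we hit Q = (6, 7):
  1P = (5, 3)
  2P = (6, 4)
  3P = (1, 1)
  4P = (8, 1)
  5P = (7, 2)
  6P = (2, 1)
  7P = (2, 10)
  8P = (7, 9)
  9P = (8, 10)
  10P = (1, 10)
  11P = (6, 7)
Match found at i = 11.

k = 11


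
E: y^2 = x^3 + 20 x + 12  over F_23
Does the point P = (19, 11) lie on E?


Check whether y^2 = x^3 + 20 x + 12 (mod 23) for (x, y) = (19, 11).
LHS: y^2 = 11^2 mod 23 = 6
RHS: x^3 + 20 x + 12 = 19^3 + 20*19 + 12 mod 23 = 6
LHS = RHS

Yes, on the curve


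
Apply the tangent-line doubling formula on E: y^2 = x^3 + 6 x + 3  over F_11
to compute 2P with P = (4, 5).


Doubling: s = (3 x1^2 + a) / (2 y1)
s = (3*4^2 + 6) / (2*5) mod 11 = 1
x3 = s^2 - 2 x1 mod 11 = 1^2 - 2*4 = 4
y3 = s (x1 - x3) - y1 mod 11 = 1 * (4 - 4) - 5 = 6

2P = (4, 6)


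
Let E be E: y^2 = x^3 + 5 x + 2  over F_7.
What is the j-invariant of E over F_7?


Delta = -16(4 a^3 + 27 b^2) mod 7 = 2
-1728 * (4 a)^3 = -1728 * (4*5)^3 mod 7 = 6
j = 6 * 2^(-1) mod 7 = 3

j = 3 (mod 7)


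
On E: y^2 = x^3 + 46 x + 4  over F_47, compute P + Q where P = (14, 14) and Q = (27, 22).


P != Q, so use the chord formula.
s = (y2 - y1) / (x2 - x1) = (8) / (13) mod 47 = 44
x3 = s^2 - x1 - x2 mod 47 = 44^2 - 14 - 27 = 15
y3 = s (x1 - x3) - y1 mod 47 = 44 * (14 - 15) - 14 = 36

P + Q = (15, 36)


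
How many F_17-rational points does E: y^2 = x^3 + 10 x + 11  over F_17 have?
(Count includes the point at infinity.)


For each x in F_17, count y with y^2 = x^3 + 10 x + 11 mod 17:
  x = 3: RHS = 0, y in [0]  -> 1 point(s)
  x = 4: RHS = 13, y in [8, 9]  -> 2 point(s)
  x = 5: RHS = 16, y in [4, 13]  -> 2 point(s)
  x = 6: RHS = 15, y in [7, 10]  -> 2 point(s)
  x = 7: RHS = 16, y in [4, 13]  -> 2 point(s)
  x = 8: RHS = 8, y in [5, 12]  -> 2 point(s)
  x = 13: RHS = 9, y in [3, 14]  -> 2 point(s)
  x = 15: RHS = 0, y in [0]  -> 1 point(s)
  x = 16: RHS = 0, y in [0]  -> 1 point(s)
Affine points: 15. Add the point at infinity: total = 16.

#E(F_17) = 16


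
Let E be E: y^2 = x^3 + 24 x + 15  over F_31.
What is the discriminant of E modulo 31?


4 a^3 + 27 b^2 = 4*24^3 + 27*15^2 = 55296 + 6075 = 61371
Delta = -16 * (61371) = -981936
Delta mod 31 = 20

Delta = 20 (mod 31)


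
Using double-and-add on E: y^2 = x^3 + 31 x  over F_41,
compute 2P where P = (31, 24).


k = 2 = 10_2 (binary, LSB first: 01)
Double-and-add from P = (31, 24):
  bit 0 = 0: acc unchanged = O
  bit 1 = 1: acc = O + (16, 0) = (16, 0)

2P = (16, 0)


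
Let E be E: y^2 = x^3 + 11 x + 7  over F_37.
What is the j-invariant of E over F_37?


Delta = -16(4 a^3 + 27 b^2) mod 37 = 23
-1728 * (4 a)^3 = -1728 * (4*11)^3 mod 37 = 36
j = 36 * 23^(-1) mod 37 = 8

j = 8 (mod 37)


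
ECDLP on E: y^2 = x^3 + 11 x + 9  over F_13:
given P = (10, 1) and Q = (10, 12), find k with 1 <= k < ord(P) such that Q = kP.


Enumerate multiples of P until we hit Q = (10, 12):
  1P = (10, 1)
  2P = (3, 2)
  3P = (4, 0)
  4P = (3, 11)
  5P = (10, 12)
Match found at i = 5.

k = 5


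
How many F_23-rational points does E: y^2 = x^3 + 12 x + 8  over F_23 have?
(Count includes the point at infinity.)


For each x in F_23, count y with y^2 = x^3 + 12 x + 8 mod 23:
  x = 0: RHS = 8, y in [10, 13]  -> 2 point(s)
  x = 3: RHS = 2, y in [5, 18]  -> 2 point(s)
  x = 5: RHS = 9, y in [3, 20]  -> 2 point(s)
  x = 8: RHS = 18, y in [8, 15]  -> 2 point(s)
  x = 10: RHS = 1, y in [1, 22]  -> 2 point(s)
  x = 16: RHS = 18, y in [8, 15]  -> 2 point(s)
  x = 22: RHS = 18, y in [8, 15]  -> 2 point(s)
Affine points: 14. Add the point at infinity: total = 15.

#E(F_23) = 15


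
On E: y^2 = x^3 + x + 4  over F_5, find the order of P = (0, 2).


Compute successive multiples of P until we hit O:
  1P = (0, 2)
  2P = (1, 4)
  3P = (3, 2)
  4P = (2, 3)
  5P = (2, 2)
  6P = (3, 3)
  7P = (1, 1)
  8P = (0, 3)
  ... (continuing to 9P)
  9P = O

ord(P) = 9


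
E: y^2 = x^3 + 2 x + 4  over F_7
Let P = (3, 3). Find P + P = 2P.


Doubling: s = (3 x1^2 + a) / (2 y1)
s = (3*3^2 + 2) / (2*3) mod 7 = 6
x3 = s^2 - 2 x1 mod 7 = 6^2 - 2*3 = 2
y3 = s (x1 - x3) - y1 mod 7 = 6 * (3 - 2) - 3 = 3

2P = (2, 3)


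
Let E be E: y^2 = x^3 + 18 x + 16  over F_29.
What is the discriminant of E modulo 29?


4 a^3 + 27 b^2 = 4*18^3 + 27*16^2 = 23328 + 6912 = 30240
Delta = -16 * (30240) = -483840
Delta mod 29 = 25

Delta = 25 (mod 29)


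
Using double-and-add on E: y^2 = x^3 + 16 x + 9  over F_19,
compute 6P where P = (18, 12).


k = 6 = 110_2 (binary, LSB first: 011)
Double-and-add from P = (18, 12):
  bit 0 = 0: acc unchanged = O
  bit 1 = 1: acc = O + (2, 7) = (2, 7)
  bit 2 = 1: acc = (2, 7) + (0, 16) = (4, 2)

6P = (4, 2)


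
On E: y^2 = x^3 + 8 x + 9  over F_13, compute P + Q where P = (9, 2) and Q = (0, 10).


P != Q, so use the chord formula.
s = (y2 - y1) / (x2 - x1) = (8) / (4) mod 13 = 2
x3 = s^2 - x1 - x2 mod 13 = 2^2 - 9 - 0 = 8
y3 = s (x1 - x3) - y1 mod 13 = 2 * (9 - 8) - 2 = 0

P + Q = (8, 0)


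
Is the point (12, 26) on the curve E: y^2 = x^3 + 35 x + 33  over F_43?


Check whether y^2 = x^3 + 35 x + 33 (mod 43) for (x, y) = (12, 26).
LHS: y^2 = 26^2 mod 43 = 31
RHS: x^3 + 35 x + 33 = 12^3 + 35*12 + 33 mod 43 = 31
LHS = RHS

Yes, on the curve


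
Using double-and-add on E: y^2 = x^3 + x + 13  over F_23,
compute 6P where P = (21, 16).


k = 6 = 110_2 (binary, LSB first: 011)
Double-and-add from P = (21, 16):
  bit 0 = 0: acc unchanged = O
  bit 1 = 1: acc = O + (20, 11) = (20, 11)
  bit 2 = 1: acc = (20, 11) + (8, 21) = (4, 14)

6P = (4, 14)


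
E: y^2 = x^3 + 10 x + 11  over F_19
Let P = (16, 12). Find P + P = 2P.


Doubling: s = (3 x1^2 + a) / (2 y1)
s = (3*16^2 + 10) / (2*12) mod 19 = 15
x3 = s^2 - 2 x1 mod 19 = 15^2 - 2*16 = 3
y3 = s (x1 - x3) - y1 mod 19 = 15 * (16 - 3) - 12 = 12

2P = (3, 12)


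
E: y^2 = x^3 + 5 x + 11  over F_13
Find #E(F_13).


For each x in F_13, count y with y^2 = x^3 + 5 x + 11 mod 13:
  x = 1: RHS = 4, y in [2, 11]  -> 2 point(s)
  x = 2: RHS = 3, y in [4, 9]  -> 2 point(s)
  x = 3: RHS = 1, y in [1, 12]  -> 2 point(s)
  x = 4: RHS = 4, y in [2, 11]  -> 2 point(s)
  x = 6: RHS = 10, y in [6, 7]  -> 2 point(s)
  x = 7: RHS = 12, y in [5, 8]  -> 2 point(s)
  x = 8: RHS = 4, y in [2, 11]  -> 2 point(s)
Affine points: 14. Add the point at infinity: total = 15.

#E(F_13) = 15


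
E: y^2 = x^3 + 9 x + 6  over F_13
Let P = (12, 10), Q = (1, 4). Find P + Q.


P != Q, so use the chord formula.
s = (y2 - y1) / (x2 - x1) = (7) / (2) mod 13 = 10
x3 = s^2 - x1 - x2 mod 13 = 10^2 - 12 - 1 = 9
y3 = s (x1 - x3) - y1 mod 13 = 10 * (12 - 9) - 10 = 7

P + Q = (9, 7)


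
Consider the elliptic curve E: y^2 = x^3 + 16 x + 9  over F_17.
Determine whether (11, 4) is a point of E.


Check whether y^2 = x^3 + 16 x + 9 (mod 17) for (x, y) = (11, 4).
LHS: y^2 = 4^2 mod 17 = 16
RHS: x^3 + 16 x + 9 = 11^3 + 16*11 + 9 mod 17 = 3
LHS != RHS

No, not on the curve


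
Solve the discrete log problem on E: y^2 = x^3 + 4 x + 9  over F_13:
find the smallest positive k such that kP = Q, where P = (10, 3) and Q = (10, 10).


Enumerate multiples of P until we hit Q = (10, 10):
  1P = (10, 3)
  2P = (2, 8)
  3P = (2, 5)
  4P = (10, 10)
Match found at i = 4.

k = 4


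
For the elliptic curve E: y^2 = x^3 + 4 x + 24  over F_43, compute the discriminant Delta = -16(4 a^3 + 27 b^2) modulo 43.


4 a^3 + 27 b^2 = 4*4^3 + 27*24^2 = 256 + 15552 = 15808
Delta = -16 * (15808) = -252928
Delta mod 43 = 41

Delta = 41 (mod 43)


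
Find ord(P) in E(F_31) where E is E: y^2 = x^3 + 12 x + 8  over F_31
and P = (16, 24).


Compute successive multiples of P until we hit O:
  1P = (16, 24)
  2P = (17, 14)
  3P = (5, 21)
  4P = (7, 1)
  5P = (13, 25)
  6P = (9, 15)
  7P = (26, 3)
  8P = (21, 2)
  ... (continuing to 39P)
  39P = O

ord(P) = 39


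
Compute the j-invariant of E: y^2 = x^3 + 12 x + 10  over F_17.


Delta = -16(4 a^3 + 27 b^2) mod 17 = 7
-1728 * (4 a)^3 = -1728 * (4*12)^3 mod 17 = 8
j = 8 * 7^(-1) mod 17 = 6

j = 6 (mod 17)


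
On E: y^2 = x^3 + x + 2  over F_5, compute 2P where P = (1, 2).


Doubling: s = (3 x1^2 + a) / (2 y1)
s = (3*1^2 + 1) / (2*2) mod 5 = 1
x3 = s^2 - 2 x1 mod 5 = 1^2 - 2*1 = 4
y3 = s (x1 - x3) - y1 mod 5 = 1 * (1 - 4) - 2 = 0

2P = (4, 0)


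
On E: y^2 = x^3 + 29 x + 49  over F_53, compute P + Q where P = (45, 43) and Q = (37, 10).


P != Q, so use the chord formula.
s = (y2 - y1) / (x2 - x1) = (20) / (45) mod 53 = 24
x3 = s^2 - x1 - x2 mod 53 = 24^2 - 45 - 37 = 17
y3 = s (x1 - x3) - y1 mod 53 = 24 * (45 - 17) - 43 = 46

P + Q = (17, 46)


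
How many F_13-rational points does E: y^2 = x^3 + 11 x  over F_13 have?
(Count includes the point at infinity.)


For each x in F_13, count y with y^2 = x^3 + 11 x + 0 mod 13:
  x = 0: RHS = 0, y in [0]  -> 1 point(s)
  x = 1: RHS = 12, y in [5, 8]  -> 2 point(s)
  x = 2: RHS = 4, y in [2, 11]  -> 2 point(s)
  x = 4: RHS = 4, y in [2, 11]  -> 2 point(s)
  x = 6: RHS = 9, y in [3, 10]  -> 2 point(s)
  x = 7: RHS = 4, y in [2, 11]  -> 2 point(s)
  x = 9: RHS = 9, y in [3, 10]  -> 2 point(s)
  x = 11: RHS = 9, y in [3, 10]  -> 2 point(s)
  x = 12: RHS = 1, y in [1, 12]  -> 2 point(s)
Affine points: 17. Add the point at infinity: total = 18.

#E(F_13) = 18


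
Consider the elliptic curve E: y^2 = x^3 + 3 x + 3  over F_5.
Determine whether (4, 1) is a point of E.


Check whether y^2 = x^3 + 3 x + 3 (mod 5) for (x, y) = (4, 1).
LHS: y^2 = 1^2 mod 5 = 1
RHS: x^3 + 3 x + 3 = 4^3 + 3*4 + 3 mod 5 = 4
LHS != RHS

No, not on the curve


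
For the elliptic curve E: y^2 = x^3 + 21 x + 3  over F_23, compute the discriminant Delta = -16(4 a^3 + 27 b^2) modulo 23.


4 a^3 + 27 b^2 = 4*21^3 + 27*3^2 = 37044 + 243 = 37287
Delta = -16 * (37287) = -596592
Delta mod 23 = 5

Delta = 5 (mod 23)


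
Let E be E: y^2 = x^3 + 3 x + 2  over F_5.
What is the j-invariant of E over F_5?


Delta = -16(4 a^3 + 27 b^2) mod 5 = 4
-1728 * (4 a)^3 = -1728 * (4*3)^3 mod 5 = 1
j = 1 * 4^(-1) mod 5 = 4

j = 4 (mod 5)


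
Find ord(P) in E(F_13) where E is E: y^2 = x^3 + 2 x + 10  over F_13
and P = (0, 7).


Compute successive multiples of P until we hit O:
  1P = (0, 7)
  2P = (4, 11)
  3P = (10, 9)
  4P = (2, 3)
  5P = (2, 10)
  6P = (10, 4)
  7P = (4, 2)
  8P = (0, 6)
  ... (continuing to 9P)
  9P = O

ord(P) = 9


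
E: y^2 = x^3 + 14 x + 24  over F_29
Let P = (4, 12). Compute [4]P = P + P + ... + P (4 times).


k = 4 = 100_2 (binary, LSB first: 001)
Double-and-add from P = (4, 12):
  bit 0 = 0: acc unchanged = O
  bit 1 = 0: acc unchanged = O
  bit 2 = 1: acc = O + (28, 26) = (28, 26)

4P = (28, 26)


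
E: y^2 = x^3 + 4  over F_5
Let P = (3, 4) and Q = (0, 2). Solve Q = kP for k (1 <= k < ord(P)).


Enumerate multiples of P until we hit Q = (0, 2):
  1P = (3, 4)
  2P = (0, 3)
  3P = (1, 0)
  4P = (0, 2)
Match found at i = 4.

k = 4


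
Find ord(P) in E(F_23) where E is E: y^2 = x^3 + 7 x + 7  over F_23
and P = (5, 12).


Compute successive multiples of P until we hit O:
  1P = (5, 12)
  2P = (21, 10)
  3P = (6, 14)
  4P = (16, 12)
  5P = (2, 11)
  6P = (11, 9)
  7P = (13, 15)
  8P = (17, 18)
  ... (continuing to 26P)
  26P = O

ord(P) = 26


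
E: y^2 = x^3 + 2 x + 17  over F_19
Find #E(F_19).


For each x in F_19, count y with y^2 = x^3 + 2 x + 17 mod 19:
  x = 0: RHS = 17, y in [6, 13]  -> 2 point(s)
  x = 1: RHS = 1, y in [1, 18]  -> 2 point(s)
  x = 5: RHS = 0, y in [0]  -> 1 point(s)
  x = 6: RHS = 17, y in [6, 13]  -> 2 point(s)
  x = 9: RHS = 4, y in [2, 17]  -> 2 point(s)
  x = 10: RHS = 11, y in [7, 12]  -> 2 point(s)
  x = 13: RHS = 17, y in [6, 13]  -> 2 point(s)
  x = 17: RHS = 5, y in [9, 10]  -> 2 point(s)
Affine points: 15. Add the point at infinity: total = 16.

#E(F_19) = 16


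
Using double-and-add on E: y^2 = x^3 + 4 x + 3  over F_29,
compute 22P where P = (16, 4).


k = 22 = 10110_2 (binary, LSB first: 01101)
Double-and-add from P = (16, 4):
  bit 0 = 0: acc unchanged = O
  bit 1 = 1: acc = O + (22, 26) = (22, 26)
  bit 2 = 1: acc = (22, 26) + (15, 25) = (8, 5)
  bit 3 = 0: acc unchanged = (8, 5)
  bit 4 = 1: acc = (8, 5) + (17, 5) = (4, 24)

22P = (4, 24)


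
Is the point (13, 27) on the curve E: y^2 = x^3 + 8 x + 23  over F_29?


Check whether y^2 = x^3 + 8 x + 23 (mod 29) for (x, y) = (13, 27).
LHS: y^2 = 27^2 mod 29 = 4
RHS: x^3 + 8 x + 23 = 13^3 + 8*13 + 23 mod 29 = 4
LHS = RHS

Yes, on the curve


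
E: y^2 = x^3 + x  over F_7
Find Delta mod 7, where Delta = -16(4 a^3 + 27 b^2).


4 a^3 + 27 b^2 = 4*1^3 + 27*0^2 = 4 + 0 = 4
Delta = -16 * (4) = -64
Delta mod 7 = 6

Delta = 6 (mod 7)


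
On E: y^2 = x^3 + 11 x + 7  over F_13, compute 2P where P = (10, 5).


Doubling: s = (3 x1^2 + a) / (2 y1)
s = (3*10^2 + 11) / (2*5) mod 13 = 9
x3 = s^2 - 2 x1 mod 13 = 9^2 - 2*10 = 9
y3 = s (x1 - x3) - y1 mod 13 = 9 * (10 - 9) - 5 = 4

2P = (9, 4)


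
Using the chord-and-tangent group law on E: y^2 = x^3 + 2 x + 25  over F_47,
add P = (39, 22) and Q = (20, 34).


P != Q, so use the chord formula.
s = (y2 - y1) / (x2 - x1) = (12) / (28) mod 47 = 34
x3 = s^2 - x1 - x2 mod 47 = 34^2 - 39 - 20 = 16
y3 = s (x1 - x3) - y1 mod 47 = 34 * (39 - 16) - 22 = 8

P + Q = (16, 8)


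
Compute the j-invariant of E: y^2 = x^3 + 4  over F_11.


Delta = -16(4 a^3 + 27 b^2) mod 11 = 7
-1728 * (4 a)^3 = -1728 * (4*0)^3 mod 11 = 0
j = 0 * 7^(-1) mod 11 = 0

j = 0 (mod 11)


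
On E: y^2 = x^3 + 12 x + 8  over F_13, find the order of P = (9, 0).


Compute successive multiples of P until we hit O:
  1P = (9, 0)
  2P = O

ord(P) = 2


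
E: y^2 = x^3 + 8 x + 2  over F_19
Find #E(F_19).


For each x in F_19, count y with y^2 = x^3 + 8 x + 2 mod 19:
  x = 1: RHS = 11, y in [7, 12]  -> 2 point(s)
  x = 2: RHS = 7, y in [8, 11]  -> 2 point(s)
  x = 6: RHS = 0, y in [0]  -> 1 point(s)
  x = 9: RHS = 5, y in [9, 10]  -> 2 point(s)
  x = 13: RHS = 4, y in [2, 17]  -> 2 point(s)
  x = 15: RHS = 1, y in [1, 18]  -> 2 point(s)
  x = 17: RHS = 16, y in [4, 15]  -> 2 point(s)
Affine points: 13. Add the point at infinity: total = 14.

#E(F_19) = 14


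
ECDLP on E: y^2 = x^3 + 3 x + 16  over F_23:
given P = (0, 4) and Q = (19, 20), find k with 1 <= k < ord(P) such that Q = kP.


Enumerate multiples of P until we hit Q = (19, 20):
  1P = (0, 4)
  2P = (12, 3)
  3P = (15, 3)
  4P = (17, 14)
  5P = (19, 20)
Match found at i = 5.

k = 5


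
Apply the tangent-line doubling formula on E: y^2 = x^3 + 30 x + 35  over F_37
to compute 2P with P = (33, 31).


Doubling: s = (3 x1^2 + a) / (2 y1)
s = (3*33^2 + 30) / (2*31) mod 37 = 12
x3 = s^2 - 2 x1 mod 37 = 12^2 - 2*33 = 4
y3 = s (x1 - x3) - y1 mod 37 = 12 * (33 - 4) - 31 = 21

2P = (4, 21)


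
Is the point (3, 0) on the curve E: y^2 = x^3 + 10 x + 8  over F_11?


Check whether y^2 = x^3 + 10 x + 8 (mod 11) for (x, y) = (3, 0).
LHS: y^2 = 0^2 mod 11 = 0
RHS: x^3 + 10 x + 8 = 3^3 + 10*3 + 8 mod 11 = 10
LHS != RHS

No, not on the curve


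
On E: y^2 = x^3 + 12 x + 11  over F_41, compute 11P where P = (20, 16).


k = 11 = 1011_2 (binary, LSB first: 1101)
Double-and-add from P = (20, 16):
  bit 0 = 1: acc = O + (20, 16) = (20, 16)
  bit 1 = 1: acc = (20, 16) + (5, 14) = (8, 2)
  bit 2 = 0: acc unchanged = (8, 2)
  bit 3 = 1: acc = (8, 2) + (35, 16) = (40, 30)

11P = (40, 30)
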